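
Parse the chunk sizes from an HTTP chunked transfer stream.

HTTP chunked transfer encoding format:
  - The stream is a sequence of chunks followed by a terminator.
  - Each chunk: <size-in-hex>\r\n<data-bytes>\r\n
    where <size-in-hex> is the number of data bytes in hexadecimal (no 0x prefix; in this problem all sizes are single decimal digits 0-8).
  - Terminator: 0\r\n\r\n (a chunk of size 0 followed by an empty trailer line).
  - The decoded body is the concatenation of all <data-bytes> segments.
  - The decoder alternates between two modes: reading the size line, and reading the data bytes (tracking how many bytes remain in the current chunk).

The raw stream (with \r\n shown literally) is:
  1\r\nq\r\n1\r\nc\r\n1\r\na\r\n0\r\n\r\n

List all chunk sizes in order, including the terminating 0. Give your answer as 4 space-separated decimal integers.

Chunk 1: stream[0..1]='1' size=0x1=1, data at stream[3..4]='q' -> body[0..1], body so far='q'
Chunk 2: stream[6..7]='1' size=0x1=1, data at stream[9..10]='c' -> body[1..2], body so far='qc'
Chunk 3: stream[12..13]='1' size=0x1=1, data at stream[15..16]='a' -> body[2..3], body so far='qca'
Chunk 4: stream[18..19]='0' size=0 (terminator). Final body='qca' (3 bytes)

Answer: 1 1 1 0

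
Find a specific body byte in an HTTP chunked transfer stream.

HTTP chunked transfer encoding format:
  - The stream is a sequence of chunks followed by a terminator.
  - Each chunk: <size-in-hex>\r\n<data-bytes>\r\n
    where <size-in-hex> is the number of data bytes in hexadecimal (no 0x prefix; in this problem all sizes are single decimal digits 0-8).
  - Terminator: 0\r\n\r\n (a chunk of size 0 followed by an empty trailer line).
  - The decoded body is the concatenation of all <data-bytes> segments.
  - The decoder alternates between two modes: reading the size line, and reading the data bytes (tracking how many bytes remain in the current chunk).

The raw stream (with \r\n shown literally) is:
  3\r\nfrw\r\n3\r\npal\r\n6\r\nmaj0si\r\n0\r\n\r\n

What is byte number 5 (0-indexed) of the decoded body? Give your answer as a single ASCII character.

Answer: l

Derivation:
Chunk 1: stream[0..1]='3' size=0x3=3, data at stream[3..6]='frw' -> body[0..3], body so far='frw'
Chunk 2: stream[8..9]='3' size=0x3=3, data at stream[11..14]='pal' -> body[3..6], body so far='frwpal'
Chunk 3: stream[16..17]='6' size=0x6=6, data at stream[19..25]='maj0si' -> body[6..12], body so far='frwpalmaj0si'
Chunk 4: stream[27..28]='0' size=0 (terminator). Final body='frwpalmaj0si' (12 bytes)
Body byte 5 = 'l'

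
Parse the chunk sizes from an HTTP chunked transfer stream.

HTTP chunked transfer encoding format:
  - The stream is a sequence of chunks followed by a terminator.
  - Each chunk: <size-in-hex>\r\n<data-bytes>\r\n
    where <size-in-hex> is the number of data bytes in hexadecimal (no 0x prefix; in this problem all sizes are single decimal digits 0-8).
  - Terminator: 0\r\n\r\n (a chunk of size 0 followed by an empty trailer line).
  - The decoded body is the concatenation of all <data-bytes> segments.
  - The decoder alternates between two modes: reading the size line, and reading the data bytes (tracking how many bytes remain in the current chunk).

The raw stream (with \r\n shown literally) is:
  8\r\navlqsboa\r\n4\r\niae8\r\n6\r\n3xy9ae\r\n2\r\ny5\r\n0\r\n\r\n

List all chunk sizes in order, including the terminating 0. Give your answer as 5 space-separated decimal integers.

Answer: 8 4 6 2 0

Derivation:
Chunk 1: stream[0..1]='8' size=0x8=8, data at stream[3..11]='avlqsboa' -> body[0..8], body so far='avlqsboa'
Chunk 2: stream[13..14]='4' size=0x4=4, data at stream[16..20]='iae8' -> body[8..12], body so far='avlqsboaiae8'
Chunk 3: stream[22..23]='6' size=0x6=6, data at stream[25..31]='3xy9ae' -> body[12..18], body so far='avlqsboaiae83xy9ae'
Chunk 4: stream[33..34]='2' size=0x2=2, data at stream[36..38]='y5' -> body[18..20], body so far='avlqsboaiae83xy9aey5'
Chunk 5: stream[40..41]='0' size=0 (terminator). Final body='avlqsboaiae83xy9aey5' (20 bytes)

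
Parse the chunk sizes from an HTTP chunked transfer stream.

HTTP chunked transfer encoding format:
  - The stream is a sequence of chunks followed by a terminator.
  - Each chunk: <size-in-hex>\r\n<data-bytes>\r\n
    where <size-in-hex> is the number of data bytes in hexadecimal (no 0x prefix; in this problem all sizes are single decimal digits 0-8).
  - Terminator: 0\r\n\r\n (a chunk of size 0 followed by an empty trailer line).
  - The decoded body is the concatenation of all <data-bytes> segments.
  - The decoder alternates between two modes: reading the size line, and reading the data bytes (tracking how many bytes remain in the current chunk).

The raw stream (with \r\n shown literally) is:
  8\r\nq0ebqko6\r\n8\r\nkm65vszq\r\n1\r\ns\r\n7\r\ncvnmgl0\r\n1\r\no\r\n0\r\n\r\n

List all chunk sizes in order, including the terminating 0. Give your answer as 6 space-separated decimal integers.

Answer: 8 8 1 7 1 0

Derivation:
Chunk 1: stream[0..1]='8' size=0x8=8, data at stream[3..11]='q0ebqko6' -> body[0..8], body so far='q0ebqko6'
Chunk 2: stream[13..14]='8' size=0x8=8, data at stream[16..24]='km65vszq' -> body[8..16], body so far='q0ebqko6km65vszq'
Chunk 3: stream[26..27]='1' size=0x1=1, data at stream[29..30]='s' -> body[16..17], body so far='q0ebqko6km65vszqs'
Chunk 4: stream[32..33]='7' size=0x7=7, data at stream[35..42]='cvnmgl0' -> body[17..24], body so far='q0ebqko6km65vszqscvnmgl0'
Chunk 5: stream[44..45]='1' size=0x1=1, data at stream[47..48]='o' -> body[24..25], body so far='q0ebqko6km65vszqscvnmgl0o'
Chunk 6: stream[50..51]='0' size=0 (terminator). Final body='q0ebqko6km65vszqscvnmgl0o' (25 bytes)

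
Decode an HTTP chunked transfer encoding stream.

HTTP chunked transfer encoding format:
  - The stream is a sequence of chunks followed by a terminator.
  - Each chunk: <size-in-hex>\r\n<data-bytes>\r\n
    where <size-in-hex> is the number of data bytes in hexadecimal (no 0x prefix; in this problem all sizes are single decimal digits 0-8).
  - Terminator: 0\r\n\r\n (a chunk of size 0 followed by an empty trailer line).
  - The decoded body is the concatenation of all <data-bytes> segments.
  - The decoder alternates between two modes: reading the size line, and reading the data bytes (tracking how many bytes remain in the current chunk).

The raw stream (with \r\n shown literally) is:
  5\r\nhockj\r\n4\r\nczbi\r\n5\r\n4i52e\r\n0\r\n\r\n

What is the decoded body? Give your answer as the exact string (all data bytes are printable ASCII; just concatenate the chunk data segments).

Answer: hockjczbi4i52e

Derivation:
Chunk 1: stream[0..1]='5' size=0x5=5, data at stream[3..8]='hockj' -> body[0..5], body so far='hockj'
Chunk 2: stream[10..11]='4' size=0x4=4, data at stream[13..17]='czbi' -> body[5..9], body so far='hockjczbi'
Chunk 3: stream[19..20]='5' size=0x5=5, data at stream[22..27]='4i52e' -> body[9..14], body so far='hockjczbi4i52e'
Chunk 4: stream[29..30]='0' size=0 (terminator). Final body='hockjczbi4i52e' (14 bytes)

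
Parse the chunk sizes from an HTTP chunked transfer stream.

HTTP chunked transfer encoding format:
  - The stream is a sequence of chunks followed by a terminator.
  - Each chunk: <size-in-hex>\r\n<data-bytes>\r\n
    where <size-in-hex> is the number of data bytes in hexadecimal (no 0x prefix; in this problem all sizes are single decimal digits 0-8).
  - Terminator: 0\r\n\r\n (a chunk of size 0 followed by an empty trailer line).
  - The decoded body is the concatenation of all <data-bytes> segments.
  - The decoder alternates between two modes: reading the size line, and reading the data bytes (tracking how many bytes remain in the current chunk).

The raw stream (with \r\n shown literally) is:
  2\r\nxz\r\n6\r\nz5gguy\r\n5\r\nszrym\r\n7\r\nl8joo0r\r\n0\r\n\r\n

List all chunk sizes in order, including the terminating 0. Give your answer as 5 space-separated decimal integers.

Chunk 1: stream[0..1]='2' size=0x2=2, data at stream[3..5]='xz' -> body[0..2], body so far='xz'
Chunk 2: stream[7..8]='6' size=0x6=6, data at stream[10..16]='z5gguy' -> body[2..8], body so far='xzz5gguy'
Chunk 3: stream[18..19]='5' size=0x5=5, data at stream[21..26]='szrym' -> body[8..13], body so far='xzz5gguyszrym'
Chunk 4: stream[28..29]='7' size=0x7=7, data at stream[31..38]='l8joo0r' -> body[13..20], body so far='xzz5gguyszryml8joo0r'
Chunk 5: stream[40..41]='0' size=0 (terminator). Final body='xzz5gguyszryml8joo0r' (20 bytes)

Answer: 2 6 5 7 0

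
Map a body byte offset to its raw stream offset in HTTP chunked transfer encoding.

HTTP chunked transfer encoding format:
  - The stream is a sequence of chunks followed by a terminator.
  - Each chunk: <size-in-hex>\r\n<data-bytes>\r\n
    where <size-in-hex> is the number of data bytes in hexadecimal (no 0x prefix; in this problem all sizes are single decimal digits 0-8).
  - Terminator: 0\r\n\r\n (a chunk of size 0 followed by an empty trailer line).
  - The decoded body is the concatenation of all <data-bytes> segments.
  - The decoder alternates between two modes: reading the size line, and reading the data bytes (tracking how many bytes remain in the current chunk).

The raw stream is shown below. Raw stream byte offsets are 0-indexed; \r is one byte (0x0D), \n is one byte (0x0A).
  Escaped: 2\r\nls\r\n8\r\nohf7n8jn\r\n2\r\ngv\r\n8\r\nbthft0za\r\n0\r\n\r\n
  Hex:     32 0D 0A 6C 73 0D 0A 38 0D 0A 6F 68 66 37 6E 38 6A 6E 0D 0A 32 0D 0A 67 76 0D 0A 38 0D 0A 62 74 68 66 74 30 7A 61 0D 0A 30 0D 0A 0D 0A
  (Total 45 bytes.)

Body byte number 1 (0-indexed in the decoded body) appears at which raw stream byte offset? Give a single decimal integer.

Answer: 4

Derivation:
Chunk 1: stream[0..1]='2' size=0x2=2, data at stream[3..5]='ls' -> body[0..2], body so far='ls'
Chunk 2: stream[7..8]='8' size=0x8=8, data at stream[10..18]='ohf7n8jn' -> body[2..10], body so far='lsohf7n8jn'
Chunk 3: stream[20..21]='2' size=0x2=2, data at stream[23..25]='gv' -> body[10..12], body so far='lsohf7n8jngv'
Chunk 4: stream[27..28]='8' size=0x8=8, data at stream[30..38]='bthft0za' -> body[12..20], body so far='lsohf7n8jngvbthft0za'
Chunk 5: stream[40..41]='0' size=0 (terminator). Final body='lsohf7n8jngvbthft0za' (20 bytes)
Body byte 1 at stream offset 4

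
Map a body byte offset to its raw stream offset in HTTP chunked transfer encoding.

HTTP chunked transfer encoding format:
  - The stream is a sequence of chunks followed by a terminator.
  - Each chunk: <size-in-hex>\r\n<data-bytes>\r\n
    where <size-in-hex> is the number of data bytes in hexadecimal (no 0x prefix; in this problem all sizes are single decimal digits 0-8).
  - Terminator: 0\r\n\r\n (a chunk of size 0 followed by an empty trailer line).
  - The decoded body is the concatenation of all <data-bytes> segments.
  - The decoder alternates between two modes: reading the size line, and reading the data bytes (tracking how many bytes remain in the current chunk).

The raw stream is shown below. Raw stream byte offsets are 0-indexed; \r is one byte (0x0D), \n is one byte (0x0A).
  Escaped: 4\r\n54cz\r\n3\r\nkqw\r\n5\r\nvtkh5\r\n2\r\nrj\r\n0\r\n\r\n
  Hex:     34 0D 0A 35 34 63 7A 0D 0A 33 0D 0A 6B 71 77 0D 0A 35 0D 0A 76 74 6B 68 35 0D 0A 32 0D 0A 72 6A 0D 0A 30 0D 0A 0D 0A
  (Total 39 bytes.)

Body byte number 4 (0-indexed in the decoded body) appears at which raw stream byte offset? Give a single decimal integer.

Chunk 1: stream[0..1]='4' size=0x4=4, data at stream[3..7]='54cz' -> body[0..4], body so far='54cz'
Chunk 2: stream[9..10]='3' size=0x3=3, data at stream[12..15]='kqw' -> body[4..7], body so far='54czkqw'
Chunk 3: stream[17..18]='5' size=0x5=5, data at stream[20..25]='vtkh5' -> body[7..12], body so far='54czkqwvtkh5'
Chunk 4: stream[27..28]='2' size=0x2=2, data at stream[30..32]='rj' -> body[12..14], body so far='54czkqwvtkh5rj'
Chunk 5: stream[34..35]='0' size=0 (terminator). Final body='54czkqwvtkh5rj' (14 bytes)
Body byte 4 at stream offset 12

Answer: 12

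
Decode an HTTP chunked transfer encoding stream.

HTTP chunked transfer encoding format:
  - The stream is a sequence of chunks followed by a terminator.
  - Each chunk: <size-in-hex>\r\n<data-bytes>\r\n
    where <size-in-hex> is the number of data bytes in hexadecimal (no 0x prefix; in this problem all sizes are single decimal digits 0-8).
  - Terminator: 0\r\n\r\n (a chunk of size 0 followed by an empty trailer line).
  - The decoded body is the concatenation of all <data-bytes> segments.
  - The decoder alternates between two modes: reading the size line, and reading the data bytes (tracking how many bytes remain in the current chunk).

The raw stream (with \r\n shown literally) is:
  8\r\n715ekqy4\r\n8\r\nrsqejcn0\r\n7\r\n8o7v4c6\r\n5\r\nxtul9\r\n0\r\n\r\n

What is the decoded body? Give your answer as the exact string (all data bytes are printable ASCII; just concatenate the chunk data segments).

Chunk 1: stream[0..1]='8' size=0x8=8, data at stream[3..11]='715ekqy4' -> body[0..8], body so far='715ekqy4'
Chunk 2: stream[13..14]='8' size=0x8=8, data at stream[16..24]='rsqejcn0' -> body[8..16], body so far='715ekqy4rsqejcn0'
Chunk 3: stream[26..27]='7' size=0x7=7, data at stream[29..36]='8o7v4c6' -> body[16..23], body so far='715ekqy4rsqejcn08o7v4c6'
Chunk 4: stream[38..39]='5' size=0x5=5, data at stream[41..46]='xtul9' -> body[23..28], body so far='715ekqy4rsqejcn08o7v4c6xtul9'
Chunk 5: stream[48..49]='0' size=0 (terminator). Final body='715ekqy4rsqejcn08o7v4c6xtul9' (28 bytes)

Answer: 715ekqy4rsqejcn08o7v4c6xtul9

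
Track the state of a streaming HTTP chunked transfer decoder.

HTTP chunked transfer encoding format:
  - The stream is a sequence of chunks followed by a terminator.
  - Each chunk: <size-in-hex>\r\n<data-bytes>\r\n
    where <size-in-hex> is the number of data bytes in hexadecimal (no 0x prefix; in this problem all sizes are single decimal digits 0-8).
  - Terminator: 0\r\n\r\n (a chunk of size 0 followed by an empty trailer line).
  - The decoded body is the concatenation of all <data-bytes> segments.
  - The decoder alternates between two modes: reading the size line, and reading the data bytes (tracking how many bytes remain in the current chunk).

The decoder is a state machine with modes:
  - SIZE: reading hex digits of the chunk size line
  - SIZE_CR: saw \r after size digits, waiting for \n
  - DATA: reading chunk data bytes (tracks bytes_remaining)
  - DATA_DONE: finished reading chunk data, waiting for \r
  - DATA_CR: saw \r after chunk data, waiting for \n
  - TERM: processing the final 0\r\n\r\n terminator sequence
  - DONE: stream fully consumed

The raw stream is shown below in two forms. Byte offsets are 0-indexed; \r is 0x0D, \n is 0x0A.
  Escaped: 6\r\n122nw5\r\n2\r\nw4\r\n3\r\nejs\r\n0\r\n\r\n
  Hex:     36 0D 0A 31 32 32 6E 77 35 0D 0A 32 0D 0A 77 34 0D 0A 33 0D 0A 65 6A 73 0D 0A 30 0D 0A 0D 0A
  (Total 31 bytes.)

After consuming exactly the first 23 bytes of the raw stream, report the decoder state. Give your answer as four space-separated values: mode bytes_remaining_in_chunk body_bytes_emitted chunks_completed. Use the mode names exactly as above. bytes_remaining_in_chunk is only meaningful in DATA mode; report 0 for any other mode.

Byte 0 = '6': mode=SIZE remaining=0 emitted=0 chunks_done=0
Byte 1 = 0x0D: mode=SIZE_CR remaining=0 emitted=0 chunks_done=0
Byte 2 = 0x0A: mode=DATA remaining=6 emitted=0 chunks_done=0
Byte 3 = '1': mode=DATA remaining=5 emitted=1 chunks_done=0
Byte 4 = '2': mode=DATA remaining=4 emitted=2 chunks_done=0
Byte 5 = '2': mode=DATA remaining=3 emitted=3 chunks_done=0
Byte 6 = 'n': mode=DATA remaining=2 emitted=4 chunks_done=0
Byte 7 = 'w': mode=DATA remaining=1 emitted=5 chunks_done=0
Byte 8 = '5': mode=DATA_DONE remaining=0 emitted=6 chunks_done=0
Byte 9 = 0x0D: mode=DATA_CR remaining=0 emitted=6 chunks_done=0
Byte 10 = 0x0A: mode=SIZE remaining=0 emitted=6 chunks_done=1
Byte 11 = '2': mode=SIZE remaining=0 emitted=6 chunks_done=1
Byte 12 = 0x0D: mode=SIZE_CR remaining=0 emitted=6 chunks_done=1
Byte 13 = 0x0A: mode=DATA remaining=2 emitted=6 chunks_done=1
Byte 14 = 'w': mode=DATA remaining=1 emitted=7 chunks_done=1
Byte 15 = '4': mode=DATA_DONE remaining=0 emitted=8 chunks_done=1
Byte 16 = 0x0D: mode=DATA_CR remaining=0 emitted=8 chunks_done=1
Byte 17 = 0x0A: mode=SIZE remaining=0 emitted=8 chunks_done=2
Byte 18 = '3': mode=SIZE remaining=0 emitted=8 chunks_done=2
Byte 19 = 0x0D: mode=SIZE_CR remaining=0 emitted=8 chunks_done=2
Byte 20 = 0x0A: mode=DATA remaining=3 emitted=8 chunks_done=2
Byte 21 = 'e': mode=DATA remaining=2 emitted=9 chunks_done=2
Byte 22 = 'j': mode=DATA remaining=1 emitted=10 chunks_done=2

Answer: DATA 1 10 2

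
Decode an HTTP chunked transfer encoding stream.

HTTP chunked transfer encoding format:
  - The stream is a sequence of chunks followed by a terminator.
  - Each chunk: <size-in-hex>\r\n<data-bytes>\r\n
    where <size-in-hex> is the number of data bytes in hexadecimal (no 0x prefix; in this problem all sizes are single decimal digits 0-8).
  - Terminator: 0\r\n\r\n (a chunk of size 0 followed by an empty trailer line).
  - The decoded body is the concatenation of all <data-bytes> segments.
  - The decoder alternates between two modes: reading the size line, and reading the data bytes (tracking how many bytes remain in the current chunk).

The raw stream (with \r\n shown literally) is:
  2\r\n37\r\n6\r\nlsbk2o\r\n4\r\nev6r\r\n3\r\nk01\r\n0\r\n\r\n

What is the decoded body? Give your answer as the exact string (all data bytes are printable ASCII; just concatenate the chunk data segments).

Answer: 37lsbk2oev6rk01

Derivation:
Chunk 1: stream[0..1]='2' size=0x2=2, data at stream[3..5]='37' -> body[0..2], body so far='37'
Chunk 2: stream[7..8]='6' size=0x6=6, data at stream[10..16]='lsbk2o' -> body[2..8], body so far='37lsbk2o'
Chunk 3: stream[18..19]='4' size=0x4=4, data at stream[21..25]='ev6r' -> body[8..12], body so far='37lsbk2oev6r'
Chunk 4: stream[27..28]='3' size=0x3=3, data at stream[30..33]='k01' -> body[12..15], body so far='37lsbk2oev6rk01'
Chunk 5: stream[35..36]='0' size=0 (terminator). Final body='37lsbk2oev6rk01' (15 bytes)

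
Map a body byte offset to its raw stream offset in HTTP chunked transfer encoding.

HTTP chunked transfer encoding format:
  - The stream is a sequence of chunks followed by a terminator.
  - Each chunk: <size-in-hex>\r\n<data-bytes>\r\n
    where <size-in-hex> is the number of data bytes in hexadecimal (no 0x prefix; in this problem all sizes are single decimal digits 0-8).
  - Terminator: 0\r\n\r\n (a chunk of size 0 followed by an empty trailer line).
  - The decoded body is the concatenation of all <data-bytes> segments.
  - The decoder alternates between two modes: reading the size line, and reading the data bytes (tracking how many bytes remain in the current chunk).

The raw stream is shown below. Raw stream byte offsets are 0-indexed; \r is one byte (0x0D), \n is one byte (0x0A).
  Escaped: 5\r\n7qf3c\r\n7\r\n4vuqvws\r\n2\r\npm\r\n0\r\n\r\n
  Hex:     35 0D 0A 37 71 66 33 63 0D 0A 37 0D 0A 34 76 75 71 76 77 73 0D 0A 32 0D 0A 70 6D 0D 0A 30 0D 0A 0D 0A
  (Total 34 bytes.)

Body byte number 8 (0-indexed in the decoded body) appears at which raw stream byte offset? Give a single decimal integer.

Chunk 1: stream[0..1]='5' size=0x5=5, data at stream[3..8]='7qf3c' -> body[0..5], body so far='7qf3c'
Chunk 2: stream[10..11]='7' size=0x7=7, data at stream[13..20]='4vuqvws' -> body[5..12], body so far='7qf3c4vuqvws'
Chunk 3: stream[22..23]='2' size=0x2=2, data at stream[25..27]='pm' -> body[12..14], body so far='7qf3c4vuqvwspm'
Chunk 4: stream[29..30]='0' size=0 (terminator). Final body='7qf3c4vuqvwspm' (14 bytes)
Body byte 8 at stream offset 16

Answer: 16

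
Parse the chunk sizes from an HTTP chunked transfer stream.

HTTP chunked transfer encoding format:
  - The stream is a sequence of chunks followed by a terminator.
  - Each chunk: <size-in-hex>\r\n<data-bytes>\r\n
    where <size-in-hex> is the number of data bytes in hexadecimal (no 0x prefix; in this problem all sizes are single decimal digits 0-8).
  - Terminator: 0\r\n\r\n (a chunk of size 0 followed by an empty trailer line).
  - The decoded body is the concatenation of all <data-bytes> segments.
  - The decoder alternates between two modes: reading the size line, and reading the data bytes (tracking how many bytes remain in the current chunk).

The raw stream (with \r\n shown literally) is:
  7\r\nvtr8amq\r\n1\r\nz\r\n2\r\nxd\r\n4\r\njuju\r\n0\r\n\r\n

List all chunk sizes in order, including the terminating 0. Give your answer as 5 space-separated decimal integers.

Chunk 1: stream[0..1]='7' size=0x7=7, data at stream[3..10]='vtr8amq' -> body[0..7], body so far='vtr8amq'
Chunk 2: stream[12..13]='1' size=0x1=1, data at stream[15..16]='z' -> body[7..8], body so far='vtr8amqz'
Chunk 3: stream[18..19]='2' size=0x2=2, data at stream[21..23]='xd' -> body[8..10], body so far='vtr8amqzxd'
Chunk 4: stream[25..26]='4' size=0x4=4, data at stream[28..32]='juju' -> body[10..14], body so far='vtr8amqzxdjuju'
Chunk 5: stream[34..35]='0' size=0 (terminator). Final body='vtr8amqzxdjuju' (14 bytes)

Answer: 7 1 2 4 0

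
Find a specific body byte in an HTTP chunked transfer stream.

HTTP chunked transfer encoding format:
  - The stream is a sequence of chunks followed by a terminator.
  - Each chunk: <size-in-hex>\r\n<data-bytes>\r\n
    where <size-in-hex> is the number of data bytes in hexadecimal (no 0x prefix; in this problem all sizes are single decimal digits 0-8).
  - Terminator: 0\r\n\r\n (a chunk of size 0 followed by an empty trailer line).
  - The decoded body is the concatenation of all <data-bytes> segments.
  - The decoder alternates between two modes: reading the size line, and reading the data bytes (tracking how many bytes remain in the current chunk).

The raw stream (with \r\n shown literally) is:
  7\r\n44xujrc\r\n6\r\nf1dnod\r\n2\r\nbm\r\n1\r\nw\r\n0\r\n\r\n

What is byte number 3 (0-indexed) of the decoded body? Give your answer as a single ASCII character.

Chunk 1: stream[0..1]='7' size=0x7=7, data at stream[3..10]='44xujrc' -> body[0..7], body so far='44xujrc'
Chunk 2: stream[12..13]='6' size=0x6=6, data at stream[15..21]='f1dnod' -> body[7..13], body so far='44xujrcf1dnod'
Chunk 3: stream[23..24]='2' size=0x2=2, data at stream[26..28]='bm' -> body[13..15], body so far='44xujrcf1dnodbm'
Chunk 4: stream[30..31]='1' size=0x1=1, data at stream[33..34]='w' -> body[15..16], body so far='44xujrcf1dnodbmw'
Chunk 5: stream[36..37]='0' size=0 (terminator). Final body='44xujrcf1dnodbmw' (16 bytes)
Body byte 3 = 'u'

Answer: u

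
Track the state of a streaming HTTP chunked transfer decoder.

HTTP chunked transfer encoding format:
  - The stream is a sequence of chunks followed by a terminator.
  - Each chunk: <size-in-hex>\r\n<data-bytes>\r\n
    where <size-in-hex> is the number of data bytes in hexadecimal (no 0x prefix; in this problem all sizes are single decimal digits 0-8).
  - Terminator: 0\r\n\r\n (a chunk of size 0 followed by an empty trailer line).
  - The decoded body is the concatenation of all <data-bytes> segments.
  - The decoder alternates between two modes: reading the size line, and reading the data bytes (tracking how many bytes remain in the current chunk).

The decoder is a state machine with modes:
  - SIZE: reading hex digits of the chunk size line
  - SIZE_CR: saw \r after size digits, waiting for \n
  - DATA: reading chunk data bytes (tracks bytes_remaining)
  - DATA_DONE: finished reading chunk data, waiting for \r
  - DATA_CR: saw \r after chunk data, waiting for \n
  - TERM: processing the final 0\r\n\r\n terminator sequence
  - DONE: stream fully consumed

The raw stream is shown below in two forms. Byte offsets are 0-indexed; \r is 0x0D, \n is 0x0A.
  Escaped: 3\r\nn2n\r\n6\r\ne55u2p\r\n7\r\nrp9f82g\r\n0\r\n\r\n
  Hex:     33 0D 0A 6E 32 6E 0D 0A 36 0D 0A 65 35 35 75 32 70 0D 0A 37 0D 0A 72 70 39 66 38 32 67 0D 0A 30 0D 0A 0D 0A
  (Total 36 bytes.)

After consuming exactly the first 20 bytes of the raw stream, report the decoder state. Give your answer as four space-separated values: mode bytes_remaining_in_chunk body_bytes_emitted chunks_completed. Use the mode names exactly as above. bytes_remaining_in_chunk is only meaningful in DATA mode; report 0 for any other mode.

Byte 0 = '3': mode=SIZE remaining=0 emitted=0 chunks_done=0
Byte 1 = 0x0D: mode=SIZE_CR remaining=0 emitted=0 chunks_done=0
Byte 2 = 0x0A: mode=DATA remaining=3 emitted=0 chunks_done=0
Byte 3 = 'n': mode=DATA remaining=2 emitted=1 chunks_done=0
Byte 4 = '2': mode=DATA remaining=1 emitted=2 chunks_done=0
Byte 5 = 'n': mode=DATA_DONE remaining=0 emitted=3 chunks_done=0
Byte 6 = 0x0D: mode=DATA_CR remaining=0 emitted=3 chunks_done=0
Byte 7 = 0x0A: mode=SIZE remaining=0 emitted=3 chunks_done=1
Byte 8 = '6': mode=SIZE remaining=0 emitted=3 chunks_done=1
Byte 9 = 0x0D: mode=SIZE_CR remaining=0 emitted=3 chunks_done=1
Byte 10 = 0x0A: mode=DATA remaining=6 emitted=3 chunks_done=1
Byte 11 = 'e': mode=DATA remaining=5 emitted=4 chunks_done=1
Byte 12 = '5': mode=DATA remaining=4 emitted=5 chunks_done=1
Byte 13 = '5': mode=DATA remaining=3 emitted=6 chunks_done=1
Byte 14 = 'u': mode=DATA remaining=2 emitted=7 chunks_done=1
Byte 15 = '2': mode=DATA remaining=1 emitted=8 chunks_done=1
Byte 16 = 'p': mode=DATA_DONE remaining=0 emitted=9 chunks_done=1
Byte 17 = 0x0D: mode=DATA_CR remaining=0 emitted=9 chunks_done=1
Byte 18 = 0x0A: mode=SIZE remaining=0 emitted=9 chunks_done=2
Byte 19 = '7': mode=SIZE remaining=0 emitted=9 chunks_done=2

Answer: SIZE 0 9 2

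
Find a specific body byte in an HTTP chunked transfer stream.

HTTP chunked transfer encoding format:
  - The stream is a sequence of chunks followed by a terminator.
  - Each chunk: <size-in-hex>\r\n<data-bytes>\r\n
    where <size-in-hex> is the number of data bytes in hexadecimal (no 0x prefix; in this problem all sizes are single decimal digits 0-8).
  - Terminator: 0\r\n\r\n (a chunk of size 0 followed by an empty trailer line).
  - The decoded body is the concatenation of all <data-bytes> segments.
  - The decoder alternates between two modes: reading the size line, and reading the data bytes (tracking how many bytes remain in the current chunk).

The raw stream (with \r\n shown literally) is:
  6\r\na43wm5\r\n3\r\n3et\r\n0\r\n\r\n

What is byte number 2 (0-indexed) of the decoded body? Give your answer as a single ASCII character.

Chunk 1: stream[0..1]='6' size=0x6=6, data at stream[3..9]='a43wm5' -> body[0..6], body so far='a43wm5'
Chunk 2: stream[11..12]='3' size=0x3=3, data at stream[14..17]='3et' -> body[6..9], body so far='a43wm53et'
Chunk 3: stream[19..20]='0' size=0 (terminator). Final body='a43wm53et' (9 bytes)
Body byte 2 = '3'

Answer: 3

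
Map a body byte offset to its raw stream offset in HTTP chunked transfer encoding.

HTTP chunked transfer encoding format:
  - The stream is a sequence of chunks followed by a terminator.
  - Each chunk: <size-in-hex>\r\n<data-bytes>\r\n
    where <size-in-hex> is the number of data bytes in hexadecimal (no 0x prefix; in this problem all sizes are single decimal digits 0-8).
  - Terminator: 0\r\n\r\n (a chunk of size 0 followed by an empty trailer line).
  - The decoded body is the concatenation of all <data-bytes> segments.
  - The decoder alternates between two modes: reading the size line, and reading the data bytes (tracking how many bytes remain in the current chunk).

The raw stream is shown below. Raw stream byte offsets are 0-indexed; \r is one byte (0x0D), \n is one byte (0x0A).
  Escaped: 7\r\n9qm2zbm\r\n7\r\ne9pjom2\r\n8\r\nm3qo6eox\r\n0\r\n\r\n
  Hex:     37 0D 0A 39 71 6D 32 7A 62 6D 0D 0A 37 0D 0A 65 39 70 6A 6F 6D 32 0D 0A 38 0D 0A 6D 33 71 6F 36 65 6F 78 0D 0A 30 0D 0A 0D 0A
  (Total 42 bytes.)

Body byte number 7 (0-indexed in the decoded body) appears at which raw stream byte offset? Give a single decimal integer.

Answer: 15

Derivation:
Chunk 1: stream[0..1]='7' size=0x7=7, data at stream[3..10]='9qm2zbm' -> body[0..7], body so far='9qm2zbm'
Chunk 2: stream[12..13]='7' size=0x7=7, data at stream[15..22]='e9pjom2' -> body[7..14], body so far='9qm2zbme9pjom2'
Chunk 3: stream[24..25]='8' size=0x8=8, data at stream[27..35]='m3qo6eox' -> body[14..22], body so far='9qm2zbme9pjom2m3qo6eox'
Chunk 4: stream[37..38]='0' size=0 (terminator). Final body='9qm2zbme9pjom2m3qo6eox' (22 bytes)
Body byte 7 at stream offset 15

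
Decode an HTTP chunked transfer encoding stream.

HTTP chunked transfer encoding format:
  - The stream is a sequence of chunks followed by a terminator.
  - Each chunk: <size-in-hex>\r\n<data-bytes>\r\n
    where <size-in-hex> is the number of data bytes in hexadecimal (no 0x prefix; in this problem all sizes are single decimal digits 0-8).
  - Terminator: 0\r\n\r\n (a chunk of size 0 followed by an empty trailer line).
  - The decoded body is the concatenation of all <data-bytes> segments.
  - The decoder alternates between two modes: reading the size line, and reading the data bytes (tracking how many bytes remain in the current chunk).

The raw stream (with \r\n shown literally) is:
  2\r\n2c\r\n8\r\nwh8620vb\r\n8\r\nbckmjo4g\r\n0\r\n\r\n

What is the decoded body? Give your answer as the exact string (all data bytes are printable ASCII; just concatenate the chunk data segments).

Chunk 1: stream[0..1]='2' size=0x2=2, data at stream[3..5]='2c' -> body[0..2], body so far='2c'
Chunk 2: stream[7..8]='8' size=0x8=8, data at stream[10..18]='wh8620vb' -> body[2..10], body so far='2cwh8620vb'
Chunk 3: stream[20..21]='8' size=0x8=8, data at stream[23..31]='bckmjo4g' -> body[10..18], body so far='2cwh8620vbbckmjo4g'
Chunk 4: stream[33..34]='0' size=0 (terminator). Final body='2cwh8620vbbckmjo4g' (18 bytes)

Answer: 2cwh8620vbbckmjo4g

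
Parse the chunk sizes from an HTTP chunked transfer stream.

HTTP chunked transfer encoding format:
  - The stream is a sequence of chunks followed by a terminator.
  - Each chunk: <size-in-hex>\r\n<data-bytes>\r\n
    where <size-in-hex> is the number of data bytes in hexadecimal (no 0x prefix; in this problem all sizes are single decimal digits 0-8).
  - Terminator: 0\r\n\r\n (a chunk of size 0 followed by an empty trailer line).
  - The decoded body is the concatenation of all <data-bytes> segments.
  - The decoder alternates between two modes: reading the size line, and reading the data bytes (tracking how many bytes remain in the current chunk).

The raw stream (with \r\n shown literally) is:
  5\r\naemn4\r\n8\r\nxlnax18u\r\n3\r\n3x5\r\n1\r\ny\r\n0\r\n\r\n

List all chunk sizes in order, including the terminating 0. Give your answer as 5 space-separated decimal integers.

Answer: 5 8 3 1 0

Derivation:
Chunk 1: stream[0..1]='5' size=0x5=5, data at stream[3..8]='aemn4' -> body[0..5], body so far='aemn4'
Chunk 2: stream[10..11]='8' size=0x8=8, data at stream[13..21]='xlnax18u' -> body[5..13], body so far='aemn4xlnax18u'
Chunk 3: stream[23..24]='3' size=0x3=3, data at stream[26..29]='3x5' -> body[13..16], body so far='aemn4xlnax18u3x5'
Chunk 4: stream[31..32]='1' size=0x1=1, data at stream[34..35]='y' -> body[16..17], body so far='aemn4xlnax18u3x5y'
Chunk 5: stream[37..38]='0' size=0 (terminator). Final body='aemn4xlnax18u3x5y' (17 bytes)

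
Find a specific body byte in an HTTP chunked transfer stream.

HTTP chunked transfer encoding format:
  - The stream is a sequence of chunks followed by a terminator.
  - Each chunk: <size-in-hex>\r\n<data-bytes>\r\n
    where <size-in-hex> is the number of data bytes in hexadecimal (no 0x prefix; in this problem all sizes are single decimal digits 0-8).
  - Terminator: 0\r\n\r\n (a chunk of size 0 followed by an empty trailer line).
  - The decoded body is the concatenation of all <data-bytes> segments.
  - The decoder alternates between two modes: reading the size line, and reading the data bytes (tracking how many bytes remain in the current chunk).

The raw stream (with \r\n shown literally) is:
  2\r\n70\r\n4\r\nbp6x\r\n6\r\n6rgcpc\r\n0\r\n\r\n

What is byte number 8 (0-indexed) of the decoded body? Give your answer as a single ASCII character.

Answer: g

Derivation:
Chunk 1: stream[0..1]='2' size=0x2=2, data at stream[3..5]='70' -> body[0..2], body so far='70'
Chunk 2: stream[7..8]='4' size=0x4=4, data at stream[10..14]='bp6x' -> body[2..6], body so far='70bp6x'
Chunk 3: stream[16..17]='6' size=0x6=6, data at stream[19..25]='6rgcpc' -> body[6..12], body so far='70bp6x6rgcpc'
Chunk 4: stream[27..28]='0' size=0 (terminator). Final body='70bp6x6rgcpc' (12 bytes)
Body byte 8 = 'g'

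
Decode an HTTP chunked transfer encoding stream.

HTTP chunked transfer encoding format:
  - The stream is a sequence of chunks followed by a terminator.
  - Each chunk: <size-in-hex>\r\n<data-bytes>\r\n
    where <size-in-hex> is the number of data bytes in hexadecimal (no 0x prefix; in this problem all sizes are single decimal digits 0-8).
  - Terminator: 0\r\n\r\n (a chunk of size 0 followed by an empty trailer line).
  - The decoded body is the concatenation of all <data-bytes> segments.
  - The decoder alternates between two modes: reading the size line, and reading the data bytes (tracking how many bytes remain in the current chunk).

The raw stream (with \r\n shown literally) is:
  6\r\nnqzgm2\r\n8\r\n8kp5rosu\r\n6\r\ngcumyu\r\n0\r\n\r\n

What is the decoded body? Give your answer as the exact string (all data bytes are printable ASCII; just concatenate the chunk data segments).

Chunk 1: stream[0..1]='6' size=0x6=6, data at stream[3..9]='nqzgm2' -> body[0..6], body so far='nqzgm2'
Chunk 2: stream[11..12]='8' size=0x8=8, data at stream[14..22]='8kp5rosu' -> body[6..14], body so far='nqzgm28kp5rosu'
Chunk 3: stream[24..25]='6' size=0x6=6, data at stream[27..33]='gcumyu' -> body[14..20], body so far='nqzgm28kp5rosugcumyu'
Chunk 4: stream[35..36]='0' size=0 (terminator). Final body='nqzgm28kp5rosugcumyu' (20 bytes)

Answer: nqzgm28kp5rosugcumyu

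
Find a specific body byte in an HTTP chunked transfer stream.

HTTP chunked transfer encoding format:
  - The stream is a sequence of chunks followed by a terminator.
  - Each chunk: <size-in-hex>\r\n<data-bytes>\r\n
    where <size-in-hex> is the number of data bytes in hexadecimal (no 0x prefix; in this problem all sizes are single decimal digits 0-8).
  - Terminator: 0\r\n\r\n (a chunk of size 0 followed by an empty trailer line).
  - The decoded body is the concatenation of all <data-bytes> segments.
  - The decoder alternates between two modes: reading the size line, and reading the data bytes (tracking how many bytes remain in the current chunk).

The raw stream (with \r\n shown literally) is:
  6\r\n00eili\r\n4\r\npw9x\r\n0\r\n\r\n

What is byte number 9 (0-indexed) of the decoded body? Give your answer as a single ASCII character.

Answer: x

Derivation:
Chunk 1: stream[0..1]='6' size=0x6=6, data at stream[3..9]='00eili' -> body[0..6], body so far='00eili'
Chunk 2: stream[11..12]='4' size=0x4=4, data at stream[14..18]='pw9x' -> body[6..10], body so far='00eilipw9x'
Chunk 3: stream[20..21]='0' size=0 (terminator). Final body='00eilipw9x' (10 bytes)
Body byte 9 = 'x'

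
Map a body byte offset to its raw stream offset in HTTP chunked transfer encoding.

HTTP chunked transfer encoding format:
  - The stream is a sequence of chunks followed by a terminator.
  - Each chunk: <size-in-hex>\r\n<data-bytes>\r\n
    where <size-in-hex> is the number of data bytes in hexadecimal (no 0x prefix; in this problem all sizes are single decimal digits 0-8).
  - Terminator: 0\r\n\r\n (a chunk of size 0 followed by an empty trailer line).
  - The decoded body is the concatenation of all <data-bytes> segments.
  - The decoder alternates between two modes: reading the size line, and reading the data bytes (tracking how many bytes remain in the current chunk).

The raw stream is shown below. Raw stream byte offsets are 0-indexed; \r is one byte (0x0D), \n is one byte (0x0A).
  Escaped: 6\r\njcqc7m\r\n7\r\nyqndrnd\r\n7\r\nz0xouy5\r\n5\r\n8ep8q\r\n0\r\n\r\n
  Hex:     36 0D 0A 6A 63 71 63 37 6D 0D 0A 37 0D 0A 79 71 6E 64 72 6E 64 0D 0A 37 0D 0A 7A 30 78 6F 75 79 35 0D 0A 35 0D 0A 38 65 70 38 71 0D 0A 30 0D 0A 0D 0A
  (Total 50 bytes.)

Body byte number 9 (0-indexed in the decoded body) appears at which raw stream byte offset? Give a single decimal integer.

Chunk 1: stream[0..1]='6' size=0x6=6, data at stream[3..9]='jcqc7m' -> body[0..6], body so far='jcqc7m'
Chunk 2: stream[11..12]='7' size=0x7=7, data at stream[14..21]='yqndrnd' -> body[6..13], body so far='jcqc7myqndrnd'
Chunk 3: stream[23..24]='7' size=0x7=7, data at stream[26..33]='z0xouy5' -> body[13..20], body so far='jcqc7myqndrndz0xouy5'
Chunk 4: stream[35..36]='5' size=0x5=5, data at stream[38..43]='8ep8q' -> body[20..25], body so far='jcqc7myqndrndz0xouy58ep8q'
Chunk 5: stream[45..46]='0' size=0 (terminator). Final body='jcqc7myqndrndz0xouy58ep8q' (25 bytes)
Body byte 9 at stream offset 17

Answer: 17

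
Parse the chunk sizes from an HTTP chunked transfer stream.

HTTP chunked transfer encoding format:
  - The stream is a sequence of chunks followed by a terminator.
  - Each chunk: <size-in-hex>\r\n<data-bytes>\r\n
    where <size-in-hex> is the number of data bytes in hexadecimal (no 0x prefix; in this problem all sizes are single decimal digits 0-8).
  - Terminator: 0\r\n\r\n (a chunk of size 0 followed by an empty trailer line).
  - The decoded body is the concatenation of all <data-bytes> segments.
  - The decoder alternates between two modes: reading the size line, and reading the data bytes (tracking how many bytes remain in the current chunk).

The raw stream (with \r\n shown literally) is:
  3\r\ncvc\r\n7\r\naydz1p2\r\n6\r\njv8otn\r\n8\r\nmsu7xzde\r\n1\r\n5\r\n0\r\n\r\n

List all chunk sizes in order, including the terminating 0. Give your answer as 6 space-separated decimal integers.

Answer: 3 7 6 8 1 0

Derivation:
Chunk 1: stream[0..1]='3' size=0x3=3, data at stream[3..6]='cvc' -> body[0..3], body so far='cvc'
Chunk 2: stream[8..9]='7' size=0x7=7, data at stream[11..18]='aydz1p2' -> body[3..10], body so far='cvcaydz1p2'
Chunk 3: stream[20..21]='6' size=0x6=6, data at stream[23..29]='jv8otn' -> body[10..16], body so far='cvcaydz1p2jv8otn'
Chunk 4: stream[31..32]='8' size=0x8=8, data at stream[34..42]='msu7xzde' -> body[16..24], body so far='cvcaydz1p2jv8otnmsu7xzde'
Chunk 5: stream[44..45]='1' size=0x1=1, data at stream[47..48]='5' -> body[24..25], body so far='cvcaydz1p2jv8otnmsu7xzde5'
Chunk 6: stream[50..51]='0' size=0 (terminator). Final body='cvcaydz1p2jv8otnmsu7xzde5' (25 bytes)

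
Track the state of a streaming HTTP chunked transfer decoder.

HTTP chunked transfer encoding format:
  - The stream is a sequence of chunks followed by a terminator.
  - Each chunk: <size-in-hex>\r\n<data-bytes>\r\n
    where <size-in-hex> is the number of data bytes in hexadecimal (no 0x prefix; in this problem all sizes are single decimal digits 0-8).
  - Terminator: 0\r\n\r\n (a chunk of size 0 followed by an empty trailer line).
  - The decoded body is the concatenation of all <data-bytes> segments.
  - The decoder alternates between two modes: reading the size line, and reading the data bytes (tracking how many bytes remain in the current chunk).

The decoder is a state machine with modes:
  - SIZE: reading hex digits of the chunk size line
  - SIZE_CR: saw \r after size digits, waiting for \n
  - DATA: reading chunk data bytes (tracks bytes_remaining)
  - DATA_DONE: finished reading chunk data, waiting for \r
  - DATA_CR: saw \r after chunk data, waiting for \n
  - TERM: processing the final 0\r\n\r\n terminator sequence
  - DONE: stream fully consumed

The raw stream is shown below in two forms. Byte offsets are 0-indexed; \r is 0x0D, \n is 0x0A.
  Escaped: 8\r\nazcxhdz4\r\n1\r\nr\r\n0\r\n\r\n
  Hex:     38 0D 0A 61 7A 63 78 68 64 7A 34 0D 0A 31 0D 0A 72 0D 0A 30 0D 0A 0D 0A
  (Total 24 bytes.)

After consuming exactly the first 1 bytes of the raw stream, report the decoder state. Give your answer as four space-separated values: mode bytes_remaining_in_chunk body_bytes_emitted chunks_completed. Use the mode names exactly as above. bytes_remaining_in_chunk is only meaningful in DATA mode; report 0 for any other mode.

Answer: SIZE 0 0 0

Derivation:
Byte 0 = '8': mode=SIZE remaining=0 emitted=0 chunks_done=0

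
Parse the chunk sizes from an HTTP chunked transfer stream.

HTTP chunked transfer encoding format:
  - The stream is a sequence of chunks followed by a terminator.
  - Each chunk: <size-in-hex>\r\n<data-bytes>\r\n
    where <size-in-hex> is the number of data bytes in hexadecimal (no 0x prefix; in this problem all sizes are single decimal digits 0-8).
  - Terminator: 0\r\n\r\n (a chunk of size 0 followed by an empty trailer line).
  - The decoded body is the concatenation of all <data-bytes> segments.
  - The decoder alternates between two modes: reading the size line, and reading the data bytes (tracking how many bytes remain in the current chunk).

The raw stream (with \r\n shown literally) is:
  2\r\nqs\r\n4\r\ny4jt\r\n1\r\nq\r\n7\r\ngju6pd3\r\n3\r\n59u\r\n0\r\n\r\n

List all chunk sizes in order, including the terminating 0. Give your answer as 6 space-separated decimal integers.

Answer: 2 4 1 7 3 0

Derivation:
Chunk 1: stream[0..1]='2' size=0x2=2, data at stream[3..5]='qs' -> body[0..2], body so far='qs'
Chunk 2: stream[7..8]='4' size=0x4=4, data at stream[10..14]='y4jt' -> body[2..6], body so far='qsy4jt'
Chunk 3: stream[16..17]='1' size=0x1=1, data at stream[19..20]='q' -> body[6..7], body so far='qsy4jtq'
Chunk 4: stream[22..23]='7' size=0x7=7, data at stream[25..32]='gju6pd3' -> body[7..14], body so far='qsy4jtqgju6pd3'
Chunk 5: stream[34..35]='3' size=0x3=3, data at stream[37..40]='59u' -> body[14..17], body so far='qsy4jtqgju6pd359u'
Chunk 6: stream[42..43]='0' size=0 (terminator). Final body='qsy4jtqgju6pd359u' (17 bytes)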